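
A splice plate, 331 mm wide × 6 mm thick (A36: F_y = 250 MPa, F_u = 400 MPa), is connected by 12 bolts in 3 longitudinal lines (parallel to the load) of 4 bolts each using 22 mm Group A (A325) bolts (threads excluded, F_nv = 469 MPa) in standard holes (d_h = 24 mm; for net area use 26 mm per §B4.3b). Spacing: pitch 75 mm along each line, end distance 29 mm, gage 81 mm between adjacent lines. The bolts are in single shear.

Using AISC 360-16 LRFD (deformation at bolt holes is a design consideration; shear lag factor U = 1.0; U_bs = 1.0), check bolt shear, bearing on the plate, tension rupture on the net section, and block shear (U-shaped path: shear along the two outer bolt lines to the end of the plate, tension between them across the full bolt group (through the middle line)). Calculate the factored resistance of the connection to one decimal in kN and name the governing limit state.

Bolt shear: A_b = π(22)²/4 = 380.13 mm². φR_n = 0.75 × 469 × 380.13 × 12 × 1 = 1604.5 kN.
Bearing (6 mm plate, F_u = 400 MPa): end bolts L_c = 29 − 24/2 = 17, R_n = min(1.2×17×6×400, 2.4×22×6×400) = 48.96 kN/bolt; interior L_c = 75 − 24 = 51, R_n = 126.72 kN/bolt. φR_n = 0.75 × (3×48.96 + 9×126.72) = 965.5 kN.
Tension rupture (net): A_n = (331 − 3×26)×6 = 1518 mm² (U = 1.0, A_e = A_n). φR_n = 0.75 × 400 × 1518 = 455.4 kN.
Block shear: shear path 2×[29+3×75] = 2×254 mm, A_gv = 3048, A_nv = 2×(254 − 3.5×26)×6 = 1956 mm²; tension across gage: (162 − 2×26)×6 = 660 mm². R_n = min(0.6×400×1956, 0.6×250×3048) + 1.0×400×660 = min(469.44, 457.2) + 264 = 721.2 kN. φR_n = 0.75 × 721.2 = 540.9 kN.
Governing: min(1604.5, 965.5, 455.4, 540.9) = 455.4 kN → net-section rupture.

455.4 kN (net-section rupture governs)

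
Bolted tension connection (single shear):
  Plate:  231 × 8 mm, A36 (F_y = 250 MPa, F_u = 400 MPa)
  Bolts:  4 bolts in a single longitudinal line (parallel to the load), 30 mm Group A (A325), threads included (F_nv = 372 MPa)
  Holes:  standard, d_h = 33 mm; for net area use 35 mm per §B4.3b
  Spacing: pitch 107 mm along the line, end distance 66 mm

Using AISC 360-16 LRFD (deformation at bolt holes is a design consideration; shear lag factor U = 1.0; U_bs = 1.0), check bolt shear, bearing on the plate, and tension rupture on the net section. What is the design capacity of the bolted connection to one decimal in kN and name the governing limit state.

Bolt shear: A_b = π(30)²/4 = 706.86 mm². φR_n = 0.75 × 372 × 706.86 × 4 × 1 = 788.9 kN.
Bearing (8 mm plate, F_u = 400 MPa): end bolts L_c = 66 − 33/2 = 49.5, R_n = min(1.2×49.5×8×400, 2.4×30×8×400) = 190.08 kN/bolt; interior L_c = 107 − 33 = 74, R_n = 230.4 kN/bolt. φR_n = 0.75 × (1×190.08 + 3×230.4) = 661.0 kN.
Tension rupture (net): A_n = (231 − 1×35)×8 = 1568 mm² (U = 1.0, A_e = A_n). φR_n = 0.75 × 400 × 1568 = 470.4 kN.
Governing: min(788.9, 661.0, 470.4) = 470.4 kN → net-section rupture.

470.4 kN (net-section rupture governs)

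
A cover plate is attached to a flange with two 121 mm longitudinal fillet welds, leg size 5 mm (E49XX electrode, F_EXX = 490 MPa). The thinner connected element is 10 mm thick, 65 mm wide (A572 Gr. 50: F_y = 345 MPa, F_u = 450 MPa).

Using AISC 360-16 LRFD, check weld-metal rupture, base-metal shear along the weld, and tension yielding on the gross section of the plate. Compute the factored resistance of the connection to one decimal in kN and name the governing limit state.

Weld metal: throat = 0.707×5 = 3.535 mm, L = 2×121 = 242 mm. φR_n = 0.75 × 0.6 × 490 × 3.535 × 242 = 188.6 kN.
Base metal shear (10 mm plate): yield φR_n = 1.0×0.6×345×10×242 = 500.9 kN; rupture φR_n = 0.75×0.6×450×10×242 = 490.1 kN; take 490.1 kN (rupture).
Tension yield (gross): A_g = 65×10 = 650 mm². φR_n = 0.90 × 345 × 650 = 201.8 kN.
Governing: min(188.6, 490.1, 201.8) = 188.6 kN → weld metal.

188.6 kN (weld metal governs)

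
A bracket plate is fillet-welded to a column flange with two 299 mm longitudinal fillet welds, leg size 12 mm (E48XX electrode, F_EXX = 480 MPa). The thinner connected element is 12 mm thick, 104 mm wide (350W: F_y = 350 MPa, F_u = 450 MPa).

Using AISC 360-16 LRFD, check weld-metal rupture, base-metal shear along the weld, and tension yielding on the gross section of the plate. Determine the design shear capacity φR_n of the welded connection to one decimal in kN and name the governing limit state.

Weld metal: throat = 0.707×12 = 8.484 mm, L = 2×299 = 598 mm. φR_n = 0.75 × 0.6 × 480 × 8.484 × 598 = 1095.9 kN.
Base metal shear (12 mm plate): yield φR_n = 1.0×0.6×350×12×598 = 1507.0 kN; rupture φR_n = 0.75×0.6×450×12×598 = 1453.1 kN; take 1453.1 kN (rupture).
Tension yield (gross): A_g = 104×12 = 1248 mm². φR_n = 0.90 × 350 × 1248 = 393.1 kN.
Governing: min(1095.9, 1453.1, 393.1) = 393.1 kN → gross-section yield.

393.1 kN (gross-section yield governs)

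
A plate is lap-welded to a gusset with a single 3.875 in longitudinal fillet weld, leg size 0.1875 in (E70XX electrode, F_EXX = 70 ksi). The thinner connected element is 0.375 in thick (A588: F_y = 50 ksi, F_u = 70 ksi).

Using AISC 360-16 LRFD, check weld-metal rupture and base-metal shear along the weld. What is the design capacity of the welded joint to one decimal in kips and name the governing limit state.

Weld metal: throat = 0.707×0.1875 = 0.13256 in, L = 3.875 in. φR_n = 0.75 × 0.6 × 70 × 0.13256 × 3.875 = 16.2 kips.
Base metal shear (0.375 in plate): yield φR_n = 1.0×0.6×50×0.375×3.875 = 43.6 kips; rupture φR_n = 0.75×0.6×70×0.375×3.875 = 45.8 kips; take 43.6 kips (yield).
Governing: min(16.2, 43.6) = 16.2 kips → weld metal.

16.2 kips (weld metal governs)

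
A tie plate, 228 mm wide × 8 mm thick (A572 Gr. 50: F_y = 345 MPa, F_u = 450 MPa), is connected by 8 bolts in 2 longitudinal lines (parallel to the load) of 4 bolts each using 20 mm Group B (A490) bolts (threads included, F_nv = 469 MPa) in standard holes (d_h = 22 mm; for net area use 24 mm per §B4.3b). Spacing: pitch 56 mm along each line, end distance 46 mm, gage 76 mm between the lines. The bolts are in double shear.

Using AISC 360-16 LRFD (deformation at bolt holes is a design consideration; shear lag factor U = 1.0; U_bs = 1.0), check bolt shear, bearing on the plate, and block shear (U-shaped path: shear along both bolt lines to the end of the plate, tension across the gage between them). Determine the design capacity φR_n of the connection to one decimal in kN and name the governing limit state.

561.6 kN (block shear governs)

Bolt shear: A_b = π(20)²/4 = 314.16 mm². φR_n = 0.75 × 469 × 314.16 × 8 × 2 = 1768.1 kN.
Bearing (8 mm plate, F_u = 450 MPa): end bolts L_c = 46 − 22/2 = 35, R_n = min(1.2×35×8×450, 2.4×20×8×450) = 151.2 kN/bolt; interior L_c = 56 − 22 = 34, R_n = 146.88 kN/bolt. φR_n = 0.75 × (2×151.2 + 6×146.88) = 887.8 kN.
Block shear: shear path 2×[46+3×56] = 2×214 mm, A_gv = 3424, A_nv = 2×(214 − 3.5×24)×8 = 2080 mm²; tension across gage: (76 − 1×24)×8 = 416 mm². R_n = min(0.6×450×2080, 0.6×345×3424) + 1.0×450×416 = min(561.6, 708.77) + 187.2 = 748.8 kN. φR_n = 0.75 × 748.8 = 561.6 kN.
Governing: min(1768.1, 887.8, 561.6) = 561.6 kN → block shear.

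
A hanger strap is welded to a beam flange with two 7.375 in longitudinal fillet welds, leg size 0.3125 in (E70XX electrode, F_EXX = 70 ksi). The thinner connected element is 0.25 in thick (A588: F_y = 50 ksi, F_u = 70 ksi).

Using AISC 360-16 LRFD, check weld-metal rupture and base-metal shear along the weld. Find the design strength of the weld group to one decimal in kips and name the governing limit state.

Weld metal: throat = 0.707×0.3125 = 0.22094 in, L = 2×7.375 = 14.75 in. φR_n = 0.75 × 0.6 × 70 × 0.22094 × 14.75 = 102.7 kips.
Base metal shear (0.25 in plate): yield φR_n = 1.0×0.6×50×0.25×14.75 = 110.6 kips; rupture φR_n = 0.75×0.6×70×0.25×14.75 = 116.2 kips; take 110.6 kips (yield).
Governing: min(102.7, 110.6) = 102.7 kips → weld metal.

102.7 kips (weld metal governs)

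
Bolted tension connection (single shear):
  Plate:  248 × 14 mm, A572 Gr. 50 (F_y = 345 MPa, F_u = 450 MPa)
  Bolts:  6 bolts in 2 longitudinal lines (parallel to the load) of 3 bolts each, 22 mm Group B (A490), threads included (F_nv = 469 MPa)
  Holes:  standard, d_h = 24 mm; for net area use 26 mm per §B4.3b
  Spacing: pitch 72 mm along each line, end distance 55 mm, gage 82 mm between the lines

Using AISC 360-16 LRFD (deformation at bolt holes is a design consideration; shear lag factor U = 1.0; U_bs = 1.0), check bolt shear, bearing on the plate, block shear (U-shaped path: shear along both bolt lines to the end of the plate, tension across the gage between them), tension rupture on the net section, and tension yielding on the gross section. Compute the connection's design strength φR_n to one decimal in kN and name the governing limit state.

Bolt shear: A_b = π(22)²/4 = 380.13 mm². φR_n = 0.75 × 469 × 380.13 × 6 × 1 = 802.3 kN.
Bearing (14 mm plate, F_u = 450 MPa): end bolts L_c = 55 − 24/2 = 43, R_n = min(1.2×43×14×450, 2.4×22×14×450) = 325.08 kN/bolt; interior L_c = 72 − 24 = 48, R_n = 332.64 kN/bolt. φR_n = 0.75 × (2×325.08 + 4×332.64) = 1485.5 kN.
Block shear: shear path 2×[55+2×72] = 2×199 mm, A_gv = 5572, A_nv = 2×(199 − 2.5×26)×14 = 3752 mm²; tension across gage: (82 − 1×26)×14 = 784 mm². R_n = min(0.6×450×3752, 0.6×345×5572) + 1.0×450×784 = min(1013, 1153.4) + 352.8 = 1365.8 kN. φR_n = 0.75 × 1365.8 = 1024.4 kN.
Tension rupture (net): A_n = (248 − 2×26)×14 = 2744 mm² (U = 1.0, A_e = A_n). φR_n = 0.75 × 450 × 2744 = 926.1 kN.
Tension yield (gross): A_g = 248×14 = 3472 mm². φR_n = 0.90 × 345 × 3472 = 1078.1 kN.
Governing: min(802.3, 1485.5, 1024.4, 926.1, 1078.1) = 802.3 kN → bolt shear.

802.3 kN (bolt shear governs)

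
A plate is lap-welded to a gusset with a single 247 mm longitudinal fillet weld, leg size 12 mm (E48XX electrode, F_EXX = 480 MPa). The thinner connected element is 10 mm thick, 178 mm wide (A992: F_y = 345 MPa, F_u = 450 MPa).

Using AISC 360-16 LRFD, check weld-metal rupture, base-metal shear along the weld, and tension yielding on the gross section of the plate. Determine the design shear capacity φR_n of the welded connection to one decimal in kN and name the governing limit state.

Weld metal: throat = 0.707×12 = 8.484 mm, L = 247 mm. φR_n = 0.75 × 0.6 × 480 × 8.484 × 247 = 452.6 kN.
Base metal shear (10 mm plate): yield φR_n = 1.0×0.6×345×10×247 = 511.3 kN; rupture φR_n = 0.75×0.6×450×10×247 = 500.2 kN; take 500.2 kN (rupture).
Tension yield (gross): A_g = 178×10 = 1780 mm². φR_n = 0.90 × 345 × 1780 = 552.7 kN.
Governing: min(452.6, 500.2, 552.7) = 452.6 kN → weld metal.

452.6 kN (weld metal governs)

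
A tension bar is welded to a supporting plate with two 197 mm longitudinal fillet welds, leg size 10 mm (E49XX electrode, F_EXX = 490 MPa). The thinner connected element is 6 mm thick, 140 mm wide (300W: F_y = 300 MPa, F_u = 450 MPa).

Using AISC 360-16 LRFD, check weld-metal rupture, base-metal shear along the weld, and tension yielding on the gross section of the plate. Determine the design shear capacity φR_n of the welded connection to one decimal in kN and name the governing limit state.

Weld metal: throat = 0.707×10 = 7.07 mm, L = 2×197 = 394 mm. φR_n = 0.75 × 0.6 × 490 × 7.07 × 394 = 614.2 kN.
Base metal shear (6 mm plate): yield φR_n = 1.0×0.6×300×6×394 = 425.5 kN; rupture φR_n = 0.75×0.6×450×6×394 = 478.7 kN; take 425.5 kN (yield).
Tension yield (gross): A_g = 140×6 = 840 mm². φR_n = 0.90 × 300 × 840 = 226.8 kN.
Governing: min(614.2, 425.5, 226.8) = 226.8 kN → gross-section yield.

226.8 kN (gross-section yield governs)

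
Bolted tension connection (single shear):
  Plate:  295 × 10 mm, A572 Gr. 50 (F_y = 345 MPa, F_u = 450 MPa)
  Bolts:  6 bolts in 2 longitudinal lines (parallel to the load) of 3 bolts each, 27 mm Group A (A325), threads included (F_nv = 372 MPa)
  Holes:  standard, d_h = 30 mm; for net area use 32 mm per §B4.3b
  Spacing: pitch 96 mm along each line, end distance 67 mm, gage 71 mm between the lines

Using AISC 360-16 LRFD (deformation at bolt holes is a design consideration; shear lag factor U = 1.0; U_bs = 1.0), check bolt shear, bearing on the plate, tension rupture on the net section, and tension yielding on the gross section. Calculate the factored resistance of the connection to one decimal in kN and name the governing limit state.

Bolt shear: A_b = π(27)²/4 = 572.56 mm². φR_n = 0.75 × 372 × 572.56 × 6 × 1 = 958.5 kN.
Bearing (10 mm plate, F_u = 450 MPa): end bolts L_c = 67 − 30/2 = 52, R_n = min(1.2×52×10×450, 2.4×27×10×450) = 280.8 kN/bolt; interior L_c = 96 − 30 = 66, R_n = 291.6 kN/bolt. φR_n = 0.75 × (2×280.8 + 4×291.6) = 1296.0 kN.
Tension rupture (net): A_n = (295 − 2×32)×10 = 2310 mm² (U = 1.0, A_e = A_n). φR_n = 0.75 × 450 × 2310 = 779.6 kN.
Tension yield (gross): A_g = 295×10 = 2950 mm². φR_n = 0.90 × 345 × 2950 = 916.0 kN.
Governing: min(958.5, 1296.0, 779.6, 916.0) = 779.6 kN → net-section rupture.

779.6 kN (net-section rupture governs)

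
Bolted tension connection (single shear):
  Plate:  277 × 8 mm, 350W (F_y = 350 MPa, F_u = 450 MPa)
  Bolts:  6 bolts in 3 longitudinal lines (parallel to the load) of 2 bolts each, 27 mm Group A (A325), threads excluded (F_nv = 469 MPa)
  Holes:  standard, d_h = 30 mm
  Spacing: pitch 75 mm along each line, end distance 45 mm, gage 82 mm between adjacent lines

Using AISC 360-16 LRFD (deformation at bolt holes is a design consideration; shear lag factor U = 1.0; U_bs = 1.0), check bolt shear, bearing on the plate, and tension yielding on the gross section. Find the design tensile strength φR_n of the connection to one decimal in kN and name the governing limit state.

Bolt shear: A_b = π(27)²/4 = 572.56 mm². φR_n = 0.75 × 469 × 572.56 × 6 × 1 = 1208.4 kN.
Bearing (8 mm plate, F_u = 450 MPa): end bolts L_c = 45 − 30/2 = 30, R_n = min(1.2×30×8×450, 2.4×27×8×450) = 129.6 kN/bolt; interior L_c = 75 − 30 = 45, R_n = 194.4 kN/bolt. φR_n = 0.75 × (3×129.6 + 3×194.4) = 729.0 kN.
Tension yield (gross): A_g = 277×8 = 2216 mm². φR_n = 0.90 × 350 × 2216 = 698.0 kN.
Governing: min(1208.4, 729.0, 698.0) = 698.0 kN → gross-section yield.

698.0 kN (gross-section yield governs)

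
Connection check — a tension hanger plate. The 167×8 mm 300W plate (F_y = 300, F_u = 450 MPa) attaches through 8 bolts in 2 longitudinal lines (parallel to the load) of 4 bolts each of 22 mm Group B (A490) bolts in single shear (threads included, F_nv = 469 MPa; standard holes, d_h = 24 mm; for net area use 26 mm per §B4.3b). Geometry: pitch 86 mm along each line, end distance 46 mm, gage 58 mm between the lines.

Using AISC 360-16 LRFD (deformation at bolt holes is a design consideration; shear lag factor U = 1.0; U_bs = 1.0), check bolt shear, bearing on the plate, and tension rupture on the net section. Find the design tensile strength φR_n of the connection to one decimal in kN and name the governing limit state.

Bolt shear: A_b = π(22)²/4 = 380.13 mm². φR_n = 0.75 × 469 × 380.13 × 8 × 1 = 1069.7 kN.
Bearing (8 mm plate, F_u = 450 MPa): end bolts L_c = 46 − 24/2 = 34, R_n = min(1.2×34×8×450, 2.4×22×8×450) = 146.88 kN/bolt; interior L_c = 86 − 24 = 62, R_n = 190.08 kN/bolt. φR_n = 0.75 × (2×146.88 + 6×190.08) = 1075.7 kN.
Tension rupture (net): A_n = (167 − 2×26)×8 = 920 mm² (U = 1.0, A_e = A_n). φR_n = 0.75 × 450 × 920 = 310.5 kN.
Governing: min(1069.7, 1075.7, 310.5) = 310.5 kN → net-section rupture.

310.5 kN (net-section rupture governs)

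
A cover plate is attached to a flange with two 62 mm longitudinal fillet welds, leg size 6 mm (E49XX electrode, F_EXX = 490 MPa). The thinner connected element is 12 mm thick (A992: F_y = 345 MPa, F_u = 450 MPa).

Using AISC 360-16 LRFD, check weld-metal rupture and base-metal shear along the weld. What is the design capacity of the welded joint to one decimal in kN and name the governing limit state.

Weld metal: throat = 0.707×6 = 4.242 mm, L = 2×62 = 124 mm. φR_n = 0.75 × 0.6 × 490 × 4.242 × 124 = 116.0 kN.
Base metal shear (12 mm plate): yield φR_n = 1.0×0.6×345×12×124 = 308.0 kN; rupture φR_n = 0.75×0.6×450×12×124 = 301.3 kN; take 301.3 kN (rupture).
Governing: min(116.0, 301.3) = 116.0 kN → weld metal.

116.0 kN (weld metal governs)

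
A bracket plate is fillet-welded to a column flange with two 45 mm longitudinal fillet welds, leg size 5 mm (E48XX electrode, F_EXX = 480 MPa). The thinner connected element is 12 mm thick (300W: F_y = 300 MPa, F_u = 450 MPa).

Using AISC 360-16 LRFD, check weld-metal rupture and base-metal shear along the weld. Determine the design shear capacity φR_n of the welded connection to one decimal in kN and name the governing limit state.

68.7 kN (weld metal governs)

Weld metal: throat = 0.707×5 = 3.535 mm, L = 2×45 = 90 mm. φR_n = 0.75 × 0.6 × 480 × 3.535 × 90 = 68.7 kN.
Base metal shear (12 mm plate): yield φR_n = 1.0×0.6×300×12×90 = 194.4 kN; rupture φR_n = 0.75×0.6×450×12×90 = 218.7 kN; take 194.4 kN (yield).
Governing: min(68.7, 194.4) = 68.7 kN → weld metal.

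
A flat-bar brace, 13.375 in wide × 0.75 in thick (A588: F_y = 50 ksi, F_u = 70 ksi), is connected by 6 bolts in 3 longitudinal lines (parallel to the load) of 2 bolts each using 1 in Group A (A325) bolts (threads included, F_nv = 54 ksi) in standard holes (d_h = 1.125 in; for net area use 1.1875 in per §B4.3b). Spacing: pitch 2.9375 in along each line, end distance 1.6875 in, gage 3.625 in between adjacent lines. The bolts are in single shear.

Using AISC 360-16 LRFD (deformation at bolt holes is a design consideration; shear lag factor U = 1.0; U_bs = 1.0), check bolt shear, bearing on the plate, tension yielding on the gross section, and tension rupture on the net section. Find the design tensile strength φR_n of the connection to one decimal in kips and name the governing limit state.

190.9 kips (bolt shear governs)

Bolt shear: A_b = π(1)²/4 = 0.7854 in². φR_n = 0.75 × 54 × 0.7854 × 6 × 1 = 190.9 kips.
Bearing (0.75 in plate, F_u = 70 ksi): end bolts L_c = 1.6875 − 1.125/2 = 1.125, R_n = min(1.2×1.125×0.75×70, 2.4×1×0.75×70) = 70.875 kips/bolt; interior L_c = 2.9375 − 1.125 = 1.8125, R_n = 114.19 kips/bolt. φR_n = 0.75 × (3×70.875 + 3×114.19) = 416.4 kips.
Tension yield (gross): A_g = 13.375×0.75 = 10.031 in². φR_n = 0.90 × 50 × 10.031 = 451.4 kips.
Tension rupture (net): A_n = (13.375 − 3×1.1875)×0.75 = 7.3594 in² (U = 1.0, A_e = A_n). φR_n = 0.75 × 70 × 7.3594 = 386.4 kips.
Governing: min(190.9, 416.4, 451.4, 386.4) = 190.9 kips → bolt shear.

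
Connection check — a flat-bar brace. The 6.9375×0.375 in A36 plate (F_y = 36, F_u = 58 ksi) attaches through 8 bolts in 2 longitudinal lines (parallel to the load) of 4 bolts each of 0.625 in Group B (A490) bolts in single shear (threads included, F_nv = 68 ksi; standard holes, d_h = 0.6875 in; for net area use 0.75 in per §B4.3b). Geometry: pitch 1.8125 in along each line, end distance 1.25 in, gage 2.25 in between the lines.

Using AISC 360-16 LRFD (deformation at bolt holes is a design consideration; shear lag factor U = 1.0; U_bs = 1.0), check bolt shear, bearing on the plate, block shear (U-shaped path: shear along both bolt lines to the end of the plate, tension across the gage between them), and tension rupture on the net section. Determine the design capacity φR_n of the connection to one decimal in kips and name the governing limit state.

88.7 kips (net-section rupture governs)

Bolt shear: A_b = π(0.625)²/4 = 0.3068 in². φR_n = 0.75 × 68 × 0.3068 × 8 × 1 = 125.2 kips.
Bearing (0.375 in plate, F_u = 58 ksi): end bolts L_c = 1.25 − 0.6875/2 = 0.90625, R_n = min(1.2×0.90625×0.375×58, 2.4×0.625×0.375×58) = 23.653 kips/bolt; interior L_c = 1.8125 − 0.6875 = 1.125, R_n = 29.363 kips/bolt. φR_n = 0.75 × (2×23.653 + 6×29.363) = 167.6 kips.
Block shear: shear path 2×[1.25+3×1.8125] = 2×6.6875 in, A_gv = 5.0156, A_nv = 2×(6.6875 − 3.5×0.75)×0.375 = 3.0469 in²; tension across gage: (2.25 − 1×0.75)×0.375 = 0.5625 in². R_n = min(0.6×58×3.0469, 0.6×36×5.0156) + 1.0×58×0.5625 = min(106.03, 108.34) + 32.625 = 138.66 kips. φR_n = 0.75 × 138.66 = 104.0 kips.
Tension rupture (net): A_n = (6.9375 − 2×0.75)×0.375 = 2.0391 in² (U = 1.0, A_e = A_n). φR_n = 0.75 × 58 × 2.0391 = 88.7 kips.
Governing: min(125.2, 167.6, 104.0, 88.7) = 88.7 kips → net-section rupture.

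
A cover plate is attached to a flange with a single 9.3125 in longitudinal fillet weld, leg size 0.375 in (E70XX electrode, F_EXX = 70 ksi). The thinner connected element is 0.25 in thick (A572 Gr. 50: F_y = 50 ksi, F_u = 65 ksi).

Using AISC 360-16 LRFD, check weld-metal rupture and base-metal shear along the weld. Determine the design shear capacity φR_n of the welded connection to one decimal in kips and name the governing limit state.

68.1 kips (base-metal shear governs)

Weld metal: throat = 0.707×0.375 = 0.26513 in, L = 9.3125 in. φR_n = 0.75 × 0.6 × 70 × 0.26513 × 9.3125 = 77.8 kips.
Base metal shear (0.25 in plate): yield φR_n = 1.0×0.6×50×0.25×9.3125 = 69.8 kips; rupture φR_n = 0.75×0.6×65×0.25×9.3125 = 68.1 kips; take 68.1 kips (rupture).
Governing: min(77.8, 68.1) = 68.1 kips → base-metal shear.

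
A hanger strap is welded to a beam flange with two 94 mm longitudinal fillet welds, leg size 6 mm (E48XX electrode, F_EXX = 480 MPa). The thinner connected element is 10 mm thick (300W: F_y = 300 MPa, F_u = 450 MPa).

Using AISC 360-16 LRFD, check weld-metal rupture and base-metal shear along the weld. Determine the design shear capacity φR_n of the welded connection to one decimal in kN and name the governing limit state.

Weld metal: throat = 0.707×6 = 4.242 mm, L = 2×94 = 188 mm. φR_n = 0.75 × 0.6 × 480 × 4.242 × 188 = 172.3 kN.
Base metal shear (10 mm plate): yield φR_n = 1.0×0.6×300×10×188 = 338.4 kN; rupture φR_n = 0.75×0.6×450×10×188 = 380.7 kN; take 338.4 kN (yield).
Governing: min(172.3, 338.4) = 172.3 kN → weld metal.

172.3 kN (weld metal governs)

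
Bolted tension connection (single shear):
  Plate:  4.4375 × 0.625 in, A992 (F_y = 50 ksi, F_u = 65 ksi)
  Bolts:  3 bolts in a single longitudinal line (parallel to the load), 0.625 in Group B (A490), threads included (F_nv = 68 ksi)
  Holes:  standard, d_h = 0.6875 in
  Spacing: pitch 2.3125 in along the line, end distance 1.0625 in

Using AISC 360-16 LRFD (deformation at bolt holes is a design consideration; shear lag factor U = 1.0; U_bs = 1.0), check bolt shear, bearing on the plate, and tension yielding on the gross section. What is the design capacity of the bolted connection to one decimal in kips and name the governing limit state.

46.9 kips (bolt shear governs)

Bolt shear: A_b = π(0.625)²/4 = 0.3068 in². φR_n = 0.75 × 68 × 0.3068 × 3 × 1 = 46.9 kips.
Bearing (0.625 in plate, F_u = 65 ksi): end bolts L_c = 1.0625 − 0.6875/2 = 0.71875, R_n = min(1.2×0.71875×0.625×65, 2.4×0.625×0.625×65) = 35.039 kips/bolt; interior L_c = 2.3125 − 0.6875 = 1.625, R_n = 60.938 kips/bolt. φR_n = 0.75 × (1×35.039 + 2×60.938) = 117.7 kips.
Tension yield (gross): A_g = 4.4375×0.625 = 2.7734 in². φR_n = 0.90 × 50 × 2.7734 = 124.8 kips.
Governing: min(46.9, 117.7, 124.8) = 46.9 kips → bolt shear.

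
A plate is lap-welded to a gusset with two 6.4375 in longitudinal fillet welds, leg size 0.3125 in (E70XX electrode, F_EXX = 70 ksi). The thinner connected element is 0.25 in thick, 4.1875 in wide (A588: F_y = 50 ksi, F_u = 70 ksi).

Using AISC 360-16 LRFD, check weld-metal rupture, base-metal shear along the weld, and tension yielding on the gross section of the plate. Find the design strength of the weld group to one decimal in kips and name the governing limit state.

Weld metal: throat = 0.707×0.3125 = 0.22094 in, L = 2×6.4375 = 12.875 in. φR_n = 0.75 × 0.6 × 70 × 0.22094 × 12.875 = 89.6 kips.
Base metal shear (0.25 in plate): yield φR_n = 1.0×0.6×50×0.25×12.875 = 96.6 kips; rupture φR_n = 0.75×0.6×70×0.25×12.875 = 101.4 kips; take 96.6 kips (yield).
Tension yield (gross): A_g = 4.1875×0.25 = 1.0469 in². φR_n = 0.90 × 50 × 1.0469 = 47.1 kips.
Governing: min(89.6, 96.6, 47.1) = 47.1 kips → gross-section yield.

47.1 kips (gross-section yield governs)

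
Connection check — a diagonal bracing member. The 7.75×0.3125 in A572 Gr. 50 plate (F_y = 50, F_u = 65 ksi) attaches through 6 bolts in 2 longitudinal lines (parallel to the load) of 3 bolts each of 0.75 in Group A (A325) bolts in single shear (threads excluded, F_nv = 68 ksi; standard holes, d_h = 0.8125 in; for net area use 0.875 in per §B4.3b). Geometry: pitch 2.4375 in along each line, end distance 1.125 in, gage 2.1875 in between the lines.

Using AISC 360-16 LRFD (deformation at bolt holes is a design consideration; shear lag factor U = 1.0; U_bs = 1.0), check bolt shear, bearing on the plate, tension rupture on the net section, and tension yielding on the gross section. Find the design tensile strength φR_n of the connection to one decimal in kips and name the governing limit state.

91.4 kips (net-section rupture governs)

Bolt shear: A_b = π(0.75)²/4 = 0.44179 in². φR_n = 0.75 × 68 × 0.44179 × 6 × 1 = 135.2 kips.
Bearing (0.3125 in plate, F_u = 65 ksi): end bolts L_c = 1.125 − 0.8125/2 = 0.71875, R_n = min(1.2×0.71875×0.3125×65, 2.4×0.75×0.3125×65) = 17.52 kips/bolt; interior L_c = 2.4375 − 0.8125 = 1.625, R_n = 36.563 kips/bolt. φR_n = 0.75 × (2×17.52 + 4×36.563) = 136.0 kips.
Tension rupture (net): A_n = (7.75 − 2×0.875)×0.3125 = 1.875 in² (U = 1.0, A_e = A_n). φR_n = 0.75 × 65 × 1.875 = 91.4 kips.
Tension yield (gross): A_g = 7.75×0.3125 = 2.4219 in². φR_n = 0.90 × 50 × 2.4219 = 109.0 kips.
Governing: min(135.2, 136.0, 91.4, 109.0) = 91.4 kips → net-section rupture.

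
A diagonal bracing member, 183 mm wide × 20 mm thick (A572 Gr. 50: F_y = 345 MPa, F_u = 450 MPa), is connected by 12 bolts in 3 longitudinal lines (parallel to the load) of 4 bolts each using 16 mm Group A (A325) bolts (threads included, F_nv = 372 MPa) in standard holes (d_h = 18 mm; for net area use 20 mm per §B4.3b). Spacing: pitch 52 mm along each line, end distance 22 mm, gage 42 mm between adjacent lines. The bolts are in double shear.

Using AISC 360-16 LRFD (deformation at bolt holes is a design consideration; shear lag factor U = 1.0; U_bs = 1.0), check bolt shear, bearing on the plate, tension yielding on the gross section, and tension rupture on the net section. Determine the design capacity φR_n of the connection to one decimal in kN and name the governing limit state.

Bolt shear: A_b = π(16)²/4 = 201.06 mm². φR_n = 0.75 × 372 × 201.06 × 12 × 2 = 1346.3 kN.
Bearing (20 mm plate, F_u = 450 MPa): end bolts L_c = 22 − 18/2 = 13, R_n = min(1.2×13×20×450, 2.4×16×20×450) = 140.4 kN/bolt; interior L_c = 52 − 18 = 34, R_n = 345.6 kN/bolt. φR_n = 0.75 × (3×140.4 + 9×345.6) = 2648.7 kN.
Tension yield (gross): A_g = 183×20 = 3660 mm². φR_n = 0.90 × 345 × 3660 = 1136.4 kN.
Tension rupture (net): A_n = (183 − 3×20)×20 = 2460 mm² (U = 1.0, A_e = A_n). φR_n = 0.75 × 450 × 2460 = 830.3 kN.
Governing: min(1346.3, 2648.7, 1136.4, 830.3) = 830.3 kN → net-section rupture.

830.3 kN (net-section rupture governs)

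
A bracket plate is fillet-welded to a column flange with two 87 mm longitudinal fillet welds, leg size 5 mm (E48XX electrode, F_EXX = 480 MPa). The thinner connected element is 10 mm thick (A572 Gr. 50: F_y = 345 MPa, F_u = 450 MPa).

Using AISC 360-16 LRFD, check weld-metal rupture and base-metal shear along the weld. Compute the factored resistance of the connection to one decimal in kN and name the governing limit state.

Weld metal: throat = 0.707×5 = 3.535 mm, L = 2×87 = 174 mm. φR_n = 0.75 × 0.6 × 480 × 3.535 × 174 = 132.9 kN.
Base metal shear (10 mm plate): yield φR_n = 1.0×0.6×345×10×174 = 360.2 kN; rupture φR_n = 0.75×0.6×450×10×174 = 352.4 kN; take 352.4 kN (rupture).
Governing: min(132.9, 352.4) = 132.9 kN → weld metal.

132.9 kN (weld metal governs)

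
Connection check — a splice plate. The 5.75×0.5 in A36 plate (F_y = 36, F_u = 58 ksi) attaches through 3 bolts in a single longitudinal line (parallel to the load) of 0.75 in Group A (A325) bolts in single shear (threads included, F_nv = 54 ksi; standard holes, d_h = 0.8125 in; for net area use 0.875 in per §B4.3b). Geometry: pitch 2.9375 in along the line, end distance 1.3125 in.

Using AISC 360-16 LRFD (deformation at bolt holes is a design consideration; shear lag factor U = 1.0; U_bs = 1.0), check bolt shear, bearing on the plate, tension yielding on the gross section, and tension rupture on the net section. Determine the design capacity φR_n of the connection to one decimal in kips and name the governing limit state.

53.7 kips (bolt shear governs)

Bolt shear: A_b = π(0.75)²/4 = 0.44179 in². φR_n = 0.75 × 54 × 0.44179 × 3 × 1 = 53.7 kips.
Bearing (0.5 in plate, F_u = 58 ksi): end bolts L_c = 1.3125 − 0.8125/2 = 0.90625, R_n = min(1.2×0.90625×0.5×58, 2.4×0.75×0.5×58) = 31.538 kips/bolt; interior L_c = 2.9375 − 0.8125 = 2.125, R_n = 52.2 kips/bolt. φR_n = 0.75 × (1×31.538 + 2×52.2) = 102.0 kips.
Tension yield (gross): A_g = 5.75×0.5 = 2.875 in². φR_n = 0.90 × 36 × 2.875 = 93.2 kips.
Tension rupture (net): A_n = (5.75 − 1×0.875)×0.5 = 2.4375 in² (U = 1.0, A_e = A_n). φR_n = 0.75 × 58 × 2.4375 = 106.0 kips.
Governing: min(53.7, 102.0, 93.2, 106.0) = 53.7 kips → bolt shear.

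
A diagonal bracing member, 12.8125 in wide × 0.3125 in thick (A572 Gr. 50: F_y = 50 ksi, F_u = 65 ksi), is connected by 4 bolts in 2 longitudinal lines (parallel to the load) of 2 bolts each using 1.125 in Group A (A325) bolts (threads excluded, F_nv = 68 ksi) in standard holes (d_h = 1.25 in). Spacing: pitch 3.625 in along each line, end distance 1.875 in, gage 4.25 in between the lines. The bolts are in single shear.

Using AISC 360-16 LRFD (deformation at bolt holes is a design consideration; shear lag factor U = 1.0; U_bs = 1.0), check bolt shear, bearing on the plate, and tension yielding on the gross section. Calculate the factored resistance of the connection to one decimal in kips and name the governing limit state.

128.0 kips (bearing governs)

Bolt shear: A_b = π(1.125)²/4 = 0.99402 in². φR_n = 0.75 × 68 × 0.99402 × 4 × 1 = 202.8 kips.
Bearing (0.3125 in plate, F_u = 65 ksi): end bolts L_c = 1.875 − 1.25/2 = 1.25, R_n = min(1.2×1.25×0.3125×65, 2.4×1.125×0.3125×65) = 30.469 kips/bolt; interior L_c = 3.625 − 1.25 = 2.375, R_n = 54.844 kips/bolt. φR_n = 0.75 × (2×30.469 + 2×54.844) = 128.0 kips.
Tension yield (gross): A_g = 12.8125×0.3125 = 4.0039 in². φR_n = 0.90 × 50 × 4.0039 = 180.2 kips.
Governing: min(202.8, 128.0, 180.2) = 128.0 kips → bearing.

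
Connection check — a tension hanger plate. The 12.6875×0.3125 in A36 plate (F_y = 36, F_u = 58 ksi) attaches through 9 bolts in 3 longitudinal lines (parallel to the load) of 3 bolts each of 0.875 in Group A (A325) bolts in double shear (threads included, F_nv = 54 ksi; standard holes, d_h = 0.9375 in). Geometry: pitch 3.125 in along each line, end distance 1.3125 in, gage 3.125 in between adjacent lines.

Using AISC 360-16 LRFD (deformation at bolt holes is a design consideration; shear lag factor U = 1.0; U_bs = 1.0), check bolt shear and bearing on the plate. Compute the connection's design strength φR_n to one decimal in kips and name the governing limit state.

Bolt shear: A_b = π(0.875)²/4 = 0.60132 in². φR_n = 0.75 × 54 × 0.60132 × 9 × 2 = 438.4 kips.
Bearing (0.3125 in plate, F_u = 58 ksi): end bolts L_c = 1.3125 − 0.9375/2 = 0.84375, R_n = min(1.2×0.84375×0.3125×58, 2.4×0.875×0.3125×58) = 18.352 kips/bolt; interior L_c = 3.125 − 0.9375 = 2.1875, R_n = 38.063 kips/bolt. φR_n = 0.75 × (3×18.352 + 6×38.063) = 212.6 kips.
Governing: min(438.4, 212.6) = 212.6 kips → bearing.

212.6 kips (bearing governs)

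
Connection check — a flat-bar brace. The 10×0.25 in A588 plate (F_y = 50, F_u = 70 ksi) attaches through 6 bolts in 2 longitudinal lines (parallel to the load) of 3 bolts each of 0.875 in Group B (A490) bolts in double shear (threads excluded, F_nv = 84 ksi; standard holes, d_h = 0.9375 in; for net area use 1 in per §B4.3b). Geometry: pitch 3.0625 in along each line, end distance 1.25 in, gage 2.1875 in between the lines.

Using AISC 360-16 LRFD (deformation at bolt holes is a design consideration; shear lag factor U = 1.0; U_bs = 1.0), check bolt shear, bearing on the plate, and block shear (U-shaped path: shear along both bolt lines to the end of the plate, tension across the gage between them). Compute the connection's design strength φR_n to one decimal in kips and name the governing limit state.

Bolt shear: A_b = π(0.875)²/4 = 0.60132 in². φR_n = 0.75 × 84 × 0.60132 × 6 × 2 = 454.6 kips.
Bearing (0.25 in plate, F_u = 70 ksi): end bolts L_c = 1.25 − 0.9375/2 = 0.78125, R_n = min(1.2×0.78125×0.25×70, 2.4×0.875×0.25×70) = 16.406 kips/bolt; interior L_c = 3.0625 − 0.9375 = 2.125, R_n = 36.75 kips/bolt. φR_n = 0.75 × (2×16.406 + 4×36.75) = 134.9 kips.
Block shear: shear path 2×[1.25+2×3.0625] = 2×7.375 in, A_gv = 3.6875, A_nv = 2×(7.375 − 2.5×1)×0.25 = 2.4375 in²; tension across gage: (2.1875 − 1×1)×0.25 = 0.29688 in². R_n = min(0.6×70×2.4375, 0.6×50×3.6875) + 1.0×70×0.29688 = min(102.38, 110.63) + 20.782 = 123.16 kips. φR_n = 0.75 × 123.16 = 92.4 kips.
Governing: min(454.6, 134.9, 92.4) = 92.4 kips → block shear.

92.4 kips (block shear governs)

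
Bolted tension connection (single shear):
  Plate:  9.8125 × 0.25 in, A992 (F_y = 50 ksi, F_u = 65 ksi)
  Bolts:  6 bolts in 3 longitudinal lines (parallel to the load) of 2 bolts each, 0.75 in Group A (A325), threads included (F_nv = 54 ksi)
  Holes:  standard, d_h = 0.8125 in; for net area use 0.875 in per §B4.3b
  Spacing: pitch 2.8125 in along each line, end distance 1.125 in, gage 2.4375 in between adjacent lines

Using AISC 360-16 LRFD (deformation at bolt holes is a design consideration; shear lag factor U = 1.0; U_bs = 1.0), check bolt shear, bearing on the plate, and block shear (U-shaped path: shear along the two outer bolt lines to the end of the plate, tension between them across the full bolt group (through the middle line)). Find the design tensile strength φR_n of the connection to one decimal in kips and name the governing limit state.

Bolt shear: A_b = π(0.75)²/4 = 0.44179 in². φR_n = 0.75 × 54 × 0.44179 × 6 × 1 = 107.4 kips.
Bearing (0.25 in plate, F_u = 65 ksi): end bolts L_c = 1.125 − 0.8125/2 = 0.71875, R_n = min(1.2×0.71875×0.25×65, 2.4×0.75×0.25×65) = 14.016 kips/bolt; interior L_c = 2.8125 − 0.8125 = 2, R_n = 29.25 kips/bolt. φR_n = 0.75 × (3×14.016 + 3×29.25) = 97.3 kips.
Block shear: shear path 2×[1.125+1×2.8125] = 2×3.9375 in, A_gv = 1.9688, A_nv = 2×(3.9375 − 1.5×0.875)×0.25 = 1.3125 in²; tension across gage: (4.875 − 2×0.875)×0.25 = 0.78125 in². R_n = min(0.6×65×1.3125, 0.6×50×1.9688) + 1.0×65×0.78125 = min(51.188, 59.064) + 50.781 = 101.97 kips. φR_n = 0.75 × 101.97 = 76.5 kips.
Governing: min(107.4, 97.3, 76.5) = 76.5 kips → block shear.

76.5 kips (block shear governs)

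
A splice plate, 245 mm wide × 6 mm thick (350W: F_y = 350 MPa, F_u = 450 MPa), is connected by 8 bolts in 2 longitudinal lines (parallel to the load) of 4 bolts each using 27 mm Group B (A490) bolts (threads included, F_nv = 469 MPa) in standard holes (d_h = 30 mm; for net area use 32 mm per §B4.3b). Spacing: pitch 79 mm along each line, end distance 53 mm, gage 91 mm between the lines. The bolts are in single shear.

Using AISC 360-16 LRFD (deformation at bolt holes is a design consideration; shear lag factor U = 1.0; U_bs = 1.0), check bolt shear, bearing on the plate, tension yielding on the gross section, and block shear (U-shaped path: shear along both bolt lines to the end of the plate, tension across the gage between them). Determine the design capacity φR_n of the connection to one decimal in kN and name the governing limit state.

Bolt shear: A_b = π(27)²/4 = 572.56 mm². φR_n = 0.75 × 469 × 572.56 × 8 × 1 = 1611.2 kN.
Bearing (6 mm plate, F_u = 450 MPa): end bolts L_c = 53 − 30/2 = 38, R_n = min(1.2×38×6×450, 2.4×27×6×450) = 123.12 kN/bolt; interior L_c = 79 − 30 = 49, R_n = 158.76 kN/bolt. φR_n = 0.75 × (2×123.12 + 6×158.76) = 899.1 kN.
Tension yield (gross): A_g = 245×6 = 1470 mm². φR_n = 0.90 × 350 × 1470 = 463.1 kN.
Block shear: shear path 2×[53+3×79] = 2×290 mm, A_gv = 3480, A_nv = 2×(290 − 3.5×32)×6 = 2136 mm²; tension across gage: (91 − 1×32)×6 = 354 mm². R_n = min(0.6×450×2136, 0.6×350×3480) + 1.0×450×354 = min(576.72, 730.8) + 159.3 = 736.02 kN. φR_n = 0.75 × 736.02 = 552.0 kN.
Governing: min(1611.2, 899.1, 463.1, 552.0) = 463.1 kN → gross-section yield.

463.1 kN (gross-section yield governs)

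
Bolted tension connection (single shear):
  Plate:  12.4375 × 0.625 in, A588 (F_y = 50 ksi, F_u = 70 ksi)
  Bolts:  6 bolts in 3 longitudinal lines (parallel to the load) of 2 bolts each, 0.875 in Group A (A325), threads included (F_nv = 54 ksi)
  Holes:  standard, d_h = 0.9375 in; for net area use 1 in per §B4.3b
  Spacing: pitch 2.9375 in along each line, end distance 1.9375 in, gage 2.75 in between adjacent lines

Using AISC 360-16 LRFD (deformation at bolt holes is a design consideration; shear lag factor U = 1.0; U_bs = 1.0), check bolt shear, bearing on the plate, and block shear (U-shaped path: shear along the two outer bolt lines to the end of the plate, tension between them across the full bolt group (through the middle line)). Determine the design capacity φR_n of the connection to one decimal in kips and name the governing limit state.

146.1 kips (bolt shear governs)

Bolt shear: A_b = π(0.875)²/4 = 0.60132 in². φR_n = 0.75 × 54 × 0.60132 × 6 × 1 = 146.1 kips.
Bearing (0.625 in plate, F_u = 70 ksi): end bolts L_c = 1.9375 − 0.9375/2 = 1.46875, R_n = min(1.2×1.46875×0.625×70, 2.4×0.875×0.625×70) = 77.109 kips/bolt; interior L_c = 2.9375 − 0.9375 = 2, R_n = 91.875 kips/bolt. φR_n = 0.75 × (3×77.109 + 3×91.875) = 380.2 kips.
Block shear: shear path 2×[1.9375+1×2.9375] = 2×4.875 in, A_gv = 6.0938, A_nv = 2×(4.875 − 1.5×1)×0.625 = 4.2188 in²; tension across gage: (5.5 − 2×1)×0.625 = 2.1875 in². R_n = min(0.6×70×4.2188, 0.6×50×6.0938) + 1.0×70×2.1875 = min(177.19, 182.81) + 153.13 = 330.32 kips. φR_n = 0.75 × 330.32 = 247.7 kips.
Governing: min(146.1, 380.2, 247.7) = 146.1 kips → bolt shear.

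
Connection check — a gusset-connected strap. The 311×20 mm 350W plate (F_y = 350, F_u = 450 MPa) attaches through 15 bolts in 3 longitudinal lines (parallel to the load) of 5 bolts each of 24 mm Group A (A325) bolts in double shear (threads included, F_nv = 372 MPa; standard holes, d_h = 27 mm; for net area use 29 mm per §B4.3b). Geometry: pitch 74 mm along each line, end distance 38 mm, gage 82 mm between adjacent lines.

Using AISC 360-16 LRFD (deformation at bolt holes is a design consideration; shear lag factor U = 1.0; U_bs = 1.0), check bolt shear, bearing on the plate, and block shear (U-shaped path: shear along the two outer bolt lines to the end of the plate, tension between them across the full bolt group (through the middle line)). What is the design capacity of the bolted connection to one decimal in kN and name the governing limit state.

Bolt shear: A_b = π(24)²/4 = 452.39 mm². φR_n = 0.75 × 372 × 452.39 × 15 × 2 = 3786.5 kN.
Bearing (20 mm plate, F_u = 450 MPa): end bolts L_c = 38 − 27/2 = 24.5, R_n = min(1.2×24.5×20×450, 2.4×24×20×450) = 264.6 kN/bolt; interior L_c = 74 − 27 = 47, R_n = 507.6 kN/bolt. φR_n = 0.75 × (3×264.6 + 12×507.6) = 5163.8 kN.
Block shear: shear path 2×[38+4×74] = 2×334 mm, A_gv = 13360, A_nv = 2×(334 − 4.5×29)×20 = 8140 mm²; tension across gage: (164 − 2×29)×20 = 2120 mm². R_n = min(0.6×450×8140, 0.6×350×13360) + 1.0×450×2120 = min(2197.8, 2805.6) + 954 = 3151.8 kN. φR_n = 0.75 × 3151.8 = 2363.9 kN.
Governing: min(3786.5, 5163.8, 2363.9) = 2363.9 kN → block shear.

2363.9 kN (block shear governs)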